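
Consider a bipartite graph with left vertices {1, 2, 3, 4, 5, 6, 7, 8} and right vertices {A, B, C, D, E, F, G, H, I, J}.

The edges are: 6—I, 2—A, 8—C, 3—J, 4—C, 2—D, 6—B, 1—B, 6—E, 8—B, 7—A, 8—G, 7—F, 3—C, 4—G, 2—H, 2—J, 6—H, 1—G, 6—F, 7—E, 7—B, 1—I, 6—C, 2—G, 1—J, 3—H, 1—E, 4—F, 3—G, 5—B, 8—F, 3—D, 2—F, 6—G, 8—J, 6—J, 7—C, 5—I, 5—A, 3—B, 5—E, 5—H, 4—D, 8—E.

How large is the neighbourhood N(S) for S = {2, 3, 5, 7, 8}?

The union of neighbours of {2, 3, 5, 7, 8} is {A, B, C, D, E, F, G, H, I, J}, which has 10 elements.
Since |N(S)| = 10 ≥ |S| = 5, Hall's condition holds for this subset.

10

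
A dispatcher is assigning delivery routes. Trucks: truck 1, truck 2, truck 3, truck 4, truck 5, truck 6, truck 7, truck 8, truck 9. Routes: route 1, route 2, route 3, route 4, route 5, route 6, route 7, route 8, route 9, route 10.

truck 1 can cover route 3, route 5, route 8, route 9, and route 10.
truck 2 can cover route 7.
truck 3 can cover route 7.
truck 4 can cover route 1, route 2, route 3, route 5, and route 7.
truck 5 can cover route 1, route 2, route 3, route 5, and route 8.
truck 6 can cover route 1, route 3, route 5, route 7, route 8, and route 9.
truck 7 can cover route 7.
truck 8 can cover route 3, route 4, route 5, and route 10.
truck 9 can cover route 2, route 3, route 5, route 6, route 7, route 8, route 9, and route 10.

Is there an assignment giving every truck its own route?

No

The set {truck 2, truck 3, truck 7} has only 1 neighbour ({route 7}), so by Hall's theorem at most 7 of the 9 trucks can be matched.
Hence no matching covers every truck.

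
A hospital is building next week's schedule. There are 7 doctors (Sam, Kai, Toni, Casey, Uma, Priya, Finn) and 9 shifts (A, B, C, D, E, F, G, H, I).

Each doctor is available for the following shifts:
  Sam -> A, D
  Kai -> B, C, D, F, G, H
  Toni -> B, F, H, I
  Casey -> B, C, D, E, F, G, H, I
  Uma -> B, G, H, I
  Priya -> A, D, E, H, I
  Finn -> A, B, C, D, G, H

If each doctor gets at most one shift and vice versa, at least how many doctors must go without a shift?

One maximum matching: Sam–D, Kai–H, Toni–F, Casey–E, Uma–B, Priya–A, Finn–G.
All 7 doctors are matched, so no larger matching exists.
That matches 7 of the 7, leaving 0 unmatched; no matching can do better.

0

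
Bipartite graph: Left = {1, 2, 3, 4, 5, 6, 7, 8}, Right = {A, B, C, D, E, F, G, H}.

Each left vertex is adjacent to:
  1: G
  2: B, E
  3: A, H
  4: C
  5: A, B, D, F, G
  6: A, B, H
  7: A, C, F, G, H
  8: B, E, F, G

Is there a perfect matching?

Yes

One maximum matching: 1→G, 2→E, 3→A, 4→C, 5→D, 6→H, 7→F, 8→B.
All 8 left vertices are covered.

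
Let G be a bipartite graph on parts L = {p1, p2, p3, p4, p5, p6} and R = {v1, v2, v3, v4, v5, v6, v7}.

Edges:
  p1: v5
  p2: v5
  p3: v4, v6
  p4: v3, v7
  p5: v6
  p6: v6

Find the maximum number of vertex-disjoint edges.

A valid assignment of size 4: p1–v5, p3–v4, p4–v7, p5–v6.
The set {p1, p2, p5, p6} has only 2 neighbours ({v5, v6}), so by Hall's theorem at most 4 of the 6 left vertices can be matched.

4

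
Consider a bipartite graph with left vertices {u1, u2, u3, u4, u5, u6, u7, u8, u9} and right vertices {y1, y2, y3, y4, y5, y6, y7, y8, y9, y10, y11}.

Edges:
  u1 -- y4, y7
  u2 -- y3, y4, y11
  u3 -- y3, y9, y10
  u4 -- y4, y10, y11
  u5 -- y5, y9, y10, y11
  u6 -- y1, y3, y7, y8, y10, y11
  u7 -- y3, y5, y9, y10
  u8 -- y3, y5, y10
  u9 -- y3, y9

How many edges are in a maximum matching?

8

A valid assignment of size 8: u1–y7, u2–y4, u3–y9, u4–y11, u5–y5, u6–y1, u7–y10, u8–y3.
The set {u2, u3, u4, u5, u7, u8, u9} has only 6 neighbours ({y10, y11, y3, y4, y5, y9}), so by Hall's theorem at most 8 of the 9 left vertices can be matched.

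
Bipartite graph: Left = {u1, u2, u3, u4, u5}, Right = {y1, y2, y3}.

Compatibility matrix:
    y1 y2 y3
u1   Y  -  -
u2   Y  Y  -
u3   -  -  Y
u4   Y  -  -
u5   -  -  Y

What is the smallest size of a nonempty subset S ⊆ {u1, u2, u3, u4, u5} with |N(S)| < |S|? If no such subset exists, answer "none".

Take S = {u1, u4}. Its neighbourhood is {y1}, so |N(S)| = 1 < |S| = 2.
No single vertex violates Hall's condition since each has at least one neighbour, so 2 is the minimum.

2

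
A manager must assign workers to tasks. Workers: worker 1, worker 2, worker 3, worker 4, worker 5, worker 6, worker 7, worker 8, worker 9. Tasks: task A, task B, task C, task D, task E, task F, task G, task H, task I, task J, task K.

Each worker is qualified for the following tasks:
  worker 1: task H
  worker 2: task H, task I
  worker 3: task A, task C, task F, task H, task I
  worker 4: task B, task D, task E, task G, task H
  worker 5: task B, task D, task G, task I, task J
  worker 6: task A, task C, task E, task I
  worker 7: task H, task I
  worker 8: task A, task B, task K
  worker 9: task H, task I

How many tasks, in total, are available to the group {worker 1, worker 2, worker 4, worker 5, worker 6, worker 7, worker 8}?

The union of neighbours of {worker 1, worker 2, worker 4, worker 5, worker 6, worker 7, worker 8} is {task A, task B, task C, task D, task E, task G, task H, task I, task J, task K}, which has 10 elements.
Since |N(S)| = 10 ≥ |S| = 7, Hall's condition holds for this subset.

10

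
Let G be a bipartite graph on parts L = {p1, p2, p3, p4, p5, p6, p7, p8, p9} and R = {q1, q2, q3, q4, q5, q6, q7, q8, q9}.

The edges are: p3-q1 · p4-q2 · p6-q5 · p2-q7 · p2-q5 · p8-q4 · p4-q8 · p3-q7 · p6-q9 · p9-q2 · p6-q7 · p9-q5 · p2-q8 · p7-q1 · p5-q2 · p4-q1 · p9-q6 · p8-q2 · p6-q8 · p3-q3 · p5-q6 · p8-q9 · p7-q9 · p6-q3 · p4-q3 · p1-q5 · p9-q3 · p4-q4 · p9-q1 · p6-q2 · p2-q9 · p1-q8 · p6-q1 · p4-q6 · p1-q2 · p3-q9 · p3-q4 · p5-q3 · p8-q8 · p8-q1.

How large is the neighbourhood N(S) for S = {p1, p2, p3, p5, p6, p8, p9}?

9

The union of neighbours of {p1, p2, p3, p5, p6, p8, p9} is {q1, q2, q3, q4, q5, q6, q7, q8, q9}, which has 9 elements.
Since |N(S)| = 9 ≥ |S| = 7, Hall's condition holds for this subset.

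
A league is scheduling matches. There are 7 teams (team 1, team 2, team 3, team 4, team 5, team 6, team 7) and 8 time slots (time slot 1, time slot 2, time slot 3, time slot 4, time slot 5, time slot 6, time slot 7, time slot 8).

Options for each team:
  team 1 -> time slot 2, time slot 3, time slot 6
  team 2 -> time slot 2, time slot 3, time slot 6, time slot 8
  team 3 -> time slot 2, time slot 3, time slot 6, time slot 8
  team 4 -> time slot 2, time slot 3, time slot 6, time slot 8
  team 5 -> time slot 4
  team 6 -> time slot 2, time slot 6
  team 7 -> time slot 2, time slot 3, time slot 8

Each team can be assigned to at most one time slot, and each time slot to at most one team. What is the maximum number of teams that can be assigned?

One maximum matching: team 1-time slot 6, team 2-time slot 8, team 3-time slot 3, team 4-time slot 2, team 5-time slot 4.
The set {team 1, team 2, team 3, team 4, team 6, team 7} has only 4 neighbours ({time slot 2, time slot 3, time slot 6, time slot 8}), so by Hall's theorem at most 5 of the 7 teams can be matched.

5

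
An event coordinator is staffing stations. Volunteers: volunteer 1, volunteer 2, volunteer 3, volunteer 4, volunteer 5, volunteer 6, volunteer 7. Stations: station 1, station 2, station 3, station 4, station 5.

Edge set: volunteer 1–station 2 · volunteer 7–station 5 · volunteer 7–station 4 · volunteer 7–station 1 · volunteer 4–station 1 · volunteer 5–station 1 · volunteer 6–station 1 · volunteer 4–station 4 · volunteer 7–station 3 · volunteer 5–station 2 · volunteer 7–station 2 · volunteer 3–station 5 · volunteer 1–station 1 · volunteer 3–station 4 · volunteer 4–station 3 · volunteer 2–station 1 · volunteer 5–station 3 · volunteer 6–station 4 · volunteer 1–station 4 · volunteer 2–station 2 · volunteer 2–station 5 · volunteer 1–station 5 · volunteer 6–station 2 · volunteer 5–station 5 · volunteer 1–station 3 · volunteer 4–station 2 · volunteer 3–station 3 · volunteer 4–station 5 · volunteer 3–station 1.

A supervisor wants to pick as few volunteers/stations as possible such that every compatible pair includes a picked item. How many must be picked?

5

{station 1, station 2, station 3, station 4, station 5} is a vertex cover of size 5: every edge has an endpoint in this set.
No smaller cover exists because volunteer 1–station 3, volunteer 2–station 5, volunteer 3–station 4, volunteer 4–station 1, volunteer 5–station 2 is a matching of size 5, and a cover must include an endpoint of each of these disjoint edges (König's theorem).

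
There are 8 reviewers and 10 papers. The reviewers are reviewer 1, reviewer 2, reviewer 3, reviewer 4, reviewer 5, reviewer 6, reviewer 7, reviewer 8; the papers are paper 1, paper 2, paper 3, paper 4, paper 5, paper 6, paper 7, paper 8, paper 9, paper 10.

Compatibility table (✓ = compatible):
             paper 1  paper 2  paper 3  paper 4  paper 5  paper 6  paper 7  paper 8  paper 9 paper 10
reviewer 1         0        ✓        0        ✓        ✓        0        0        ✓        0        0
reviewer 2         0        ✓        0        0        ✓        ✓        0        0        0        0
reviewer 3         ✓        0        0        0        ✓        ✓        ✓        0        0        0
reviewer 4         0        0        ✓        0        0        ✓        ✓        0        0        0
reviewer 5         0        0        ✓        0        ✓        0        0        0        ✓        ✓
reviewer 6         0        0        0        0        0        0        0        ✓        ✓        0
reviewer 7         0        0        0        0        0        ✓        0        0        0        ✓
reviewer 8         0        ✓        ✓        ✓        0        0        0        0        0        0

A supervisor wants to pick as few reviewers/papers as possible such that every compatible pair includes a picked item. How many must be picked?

{reviewer 1, reviewer 2, reviewer 3, reviewer 4, reviewer 5, reviewer 6, reviewer 7, reviewer 8} is a vertex cover of size 8: every edge has an endpoint in this set.
No smaller cover exists because reviewer 1–paper 8, reviewer 2–paper 2, reviewer 3–paper 7, reviewer 4–paper 3, reviewer 5–paper 5, reviewer 6–paper 9, reviewer 7–paper 6, reviewer 8–paper 4 is a matching of size 8, and a cover must include an endpoint of each of these disjoint edges (König's theorem).

8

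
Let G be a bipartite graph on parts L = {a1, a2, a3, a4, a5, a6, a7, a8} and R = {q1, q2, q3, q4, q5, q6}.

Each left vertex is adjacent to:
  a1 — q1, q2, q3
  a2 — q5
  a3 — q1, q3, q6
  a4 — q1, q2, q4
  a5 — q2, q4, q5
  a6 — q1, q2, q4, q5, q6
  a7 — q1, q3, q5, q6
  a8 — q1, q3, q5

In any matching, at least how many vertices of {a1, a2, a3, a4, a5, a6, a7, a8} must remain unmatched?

2

For example, pair a1–q2, a2–q5, a3–q3, a4–q1, a5–q4, a6–q6.
The set {a1, a2, a3, a4, a5, a6, a7, a8} has only 6 neighbours ({q1, q2, q3, q4, q5, q6}), so by Hall's theorem at most 6 of the 8 left vertices can be matched.
That matches 6 of the 8, leaving 2 unmatched; no matching can do better.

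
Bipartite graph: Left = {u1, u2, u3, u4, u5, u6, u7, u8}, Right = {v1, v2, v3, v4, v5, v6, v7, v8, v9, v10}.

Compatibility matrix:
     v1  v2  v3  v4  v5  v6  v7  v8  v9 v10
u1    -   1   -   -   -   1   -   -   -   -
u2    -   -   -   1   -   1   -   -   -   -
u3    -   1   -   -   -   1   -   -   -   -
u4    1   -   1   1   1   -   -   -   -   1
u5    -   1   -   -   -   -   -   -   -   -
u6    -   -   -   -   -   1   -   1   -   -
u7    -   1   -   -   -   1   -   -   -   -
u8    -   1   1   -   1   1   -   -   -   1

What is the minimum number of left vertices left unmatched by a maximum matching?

2

One maximum matching: u1→v6, u2→v4, u3→v2, u4→v3, u6→v8, u8→v10.
The set {u1, u3, u5, u7} has only 2 neighbours ({v2, v6}), so by Hall's theorem at most 6 of the 8 left vertices can be matched.
That matches 6 of the 8, leaving 2 unmatched; no matching can do better.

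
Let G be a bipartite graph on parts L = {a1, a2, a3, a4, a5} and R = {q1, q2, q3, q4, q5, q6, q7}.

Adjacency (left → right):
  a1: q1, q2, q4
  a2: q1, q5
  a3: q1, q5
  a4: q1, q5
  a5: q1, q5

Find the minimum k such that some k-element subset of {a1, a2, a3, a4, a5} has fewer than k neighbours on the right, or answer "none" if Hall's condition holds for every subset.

3

Take S = {a2, a3, a4}. Its neighbourhood is {q1, q5}, so |N(S)| = 2 < |S| = 3.
Every subset of size less than 3 has at least as many neighbours as members, so 3 is the minimum.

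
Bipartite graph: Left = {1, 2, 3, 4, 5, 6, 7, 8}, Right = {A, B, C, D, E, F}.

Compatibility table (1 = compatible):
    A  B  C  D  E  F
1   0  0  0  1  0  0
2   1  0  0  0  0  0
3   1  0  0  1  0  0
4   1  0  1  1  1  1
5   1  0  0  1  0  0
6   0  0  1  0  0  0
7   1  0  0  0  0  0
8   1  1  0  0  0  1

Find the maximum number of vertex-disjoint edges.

One maximum matching: 1→D, 2→A, 4→E, 6→C, 8→B.
The set {1, 2, 3, 5, 7} has only 2 neighbours ({A, D}), so by Hall's theorem at most 5 of the 8 left vertices can be matched.

5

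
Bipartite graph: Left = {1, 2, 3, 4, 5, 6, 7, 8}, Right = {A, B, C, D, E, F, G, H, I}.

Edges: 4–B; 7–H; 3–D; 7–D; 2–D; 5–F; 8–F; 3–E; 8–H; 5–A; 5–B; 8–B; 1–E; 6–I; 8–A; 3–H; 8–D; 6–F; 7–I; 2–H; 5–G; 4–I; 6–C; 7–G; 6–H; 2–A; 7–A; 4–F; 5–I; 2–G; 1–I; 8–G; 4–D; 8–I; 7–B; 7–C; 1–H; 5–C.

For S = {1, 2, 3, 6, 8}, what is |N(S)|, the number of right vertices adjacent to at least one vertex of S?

The union of neighbours of {1, 2, 3, 6, 8} is {A, B, C, D, E, F, G, H, I}, which has 9 elements.
Since |N(S)| = 9 ≥ |S| = 5, Hall's condition holds for this subset.

9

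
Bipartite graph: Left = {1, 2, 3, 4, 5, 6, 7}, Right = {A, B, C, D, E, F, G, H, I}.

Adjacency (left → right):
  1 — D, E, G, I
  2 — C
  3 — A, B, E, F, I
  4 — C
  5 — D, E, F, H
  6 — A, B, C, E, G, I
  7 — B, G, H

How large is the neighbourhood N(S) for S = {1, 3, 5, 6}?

9

The union of neighbours of {1, 3, 5, 6} is {A, B, C, D, E, F, G, H, I}, which has 9 elements.
Since |N(S)| = 9 ≥ |S| = 4, Hall's condition holds for this subset.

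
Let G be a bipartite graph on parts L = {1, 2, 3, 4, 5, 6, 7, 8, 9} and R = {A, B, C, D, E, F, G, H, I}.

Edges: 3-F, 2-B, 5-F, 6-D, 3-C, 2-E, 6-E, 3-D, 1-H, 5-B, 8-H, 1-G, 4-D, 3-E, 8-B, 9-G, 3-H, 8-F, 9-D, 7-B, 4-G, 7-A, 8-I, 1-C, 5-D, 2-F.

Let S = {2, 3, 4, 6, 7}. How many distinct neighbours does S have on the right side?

8

The union of neighbours of {2, 3, 4, 6, 7} is {A, B, C, D, E, F, G, H}, which has 8 elements.
Since |N(S)| = 8 ≥ |S| = 5, Hall's condition holds for this subset.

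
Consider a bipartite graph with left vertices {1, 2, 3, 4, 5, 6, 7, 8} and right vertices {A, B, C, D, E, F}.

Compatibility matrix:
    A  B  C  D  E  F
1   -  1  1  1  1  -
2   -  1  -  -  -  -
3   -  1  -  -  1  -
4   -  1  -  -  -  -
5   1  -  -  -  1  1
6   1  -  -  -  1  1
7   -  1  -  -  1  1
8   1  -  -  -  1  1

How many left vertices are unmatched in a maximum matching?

3

For example, pair 1-C, 2-B, 3-E, 5-A, 6-F.
The set {2, 3, 4, 5, 6, 7, 8} has only 4 neighbours ({A, B, E, F}), so by Hall's theorem at most 5 of the 8 left vertices can be matched.
That matches 5 of the 8, leaving 3 unmatched; no matching can do better.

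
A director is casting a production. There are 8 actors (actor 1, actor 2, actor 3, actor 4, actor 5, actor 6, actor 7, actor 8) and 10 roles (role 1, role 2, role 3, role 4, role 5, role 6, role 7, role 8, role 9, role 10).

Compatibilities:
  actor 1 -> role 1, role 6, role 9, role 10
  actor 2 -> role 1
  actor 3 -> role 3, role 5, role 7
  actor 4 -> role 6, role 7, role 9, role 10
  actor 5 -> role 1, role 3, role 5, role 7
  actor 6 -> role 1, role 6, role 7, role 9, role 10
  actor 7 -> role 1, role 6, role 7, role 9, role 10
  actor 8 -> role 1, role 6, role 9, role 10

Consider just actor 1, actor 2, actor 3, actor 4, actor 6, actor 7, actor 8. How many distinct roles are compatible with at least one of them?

7

The union of neighbours of {actor 1, actor 2, actor 3, actor 4, actor 6, actor 7, actor 8} is {role 1, role 3, role 5, role 6, role 7, role 9, role 10}, which has 7 elements.
Since |N(S)| = 7 ≥ |S| = 7, Hall's condition holds for this subset.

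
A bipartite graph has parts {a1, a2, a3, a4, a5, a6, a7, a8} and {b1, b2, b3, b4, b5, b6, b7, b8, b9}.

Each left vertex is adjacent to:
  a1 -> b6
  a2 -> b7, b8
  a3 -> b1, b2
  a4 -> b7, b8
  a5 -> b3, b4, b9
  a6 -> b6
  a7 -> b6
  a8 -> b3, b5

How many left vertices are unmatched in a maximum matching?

One maximum matching: a1→b6, a2→b7, a3→b2, a4→b8, a5→b4, a8→b3.
The set {a1, a6, a7} has only 1 neighbour ({b6}), so by Hall's theorem at most 6 of the 8 left vertices can be matched.
That matches 6 of the 8, leaving 2 unmatched; no matching can do better.

2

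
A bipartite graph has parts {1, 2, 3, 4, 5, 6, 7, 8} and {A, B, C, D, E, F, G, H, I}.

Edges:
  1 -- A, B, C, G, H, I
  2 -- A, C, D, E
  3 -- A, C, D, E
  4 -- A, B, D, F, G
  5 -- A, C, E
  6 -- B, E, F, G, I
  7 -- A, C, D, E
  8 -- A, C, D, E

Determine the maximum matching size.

7

For example, pair 1-H, 2-A, 3-D, 4-G, 5-C, 6-B, 7-E.
The set {2, 3, 5, 7, 8} has only 4 neighbours ({A, C, D, E}), so by Hall's theorem at most 7 of the 8 left vertices can be matched.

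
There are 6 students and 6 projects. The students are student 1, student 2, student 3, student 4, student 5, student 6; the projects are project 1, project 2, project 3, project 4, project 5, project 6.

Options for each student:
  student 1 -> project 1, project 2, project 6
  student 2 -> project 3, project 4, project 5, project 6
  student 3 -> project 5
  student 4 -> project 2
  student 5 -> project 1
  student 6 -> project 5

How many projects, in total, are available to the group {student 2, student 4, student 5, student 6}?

The union of neighbours of {student 2, student 4, student 5, student 6} is {project 1, project 2, project 3, project 4, project 5, project 6}, which has 6 elements.
Since |N(S)| = 6 ≥ |S| = 4, Hall's condition holds for this subset.

6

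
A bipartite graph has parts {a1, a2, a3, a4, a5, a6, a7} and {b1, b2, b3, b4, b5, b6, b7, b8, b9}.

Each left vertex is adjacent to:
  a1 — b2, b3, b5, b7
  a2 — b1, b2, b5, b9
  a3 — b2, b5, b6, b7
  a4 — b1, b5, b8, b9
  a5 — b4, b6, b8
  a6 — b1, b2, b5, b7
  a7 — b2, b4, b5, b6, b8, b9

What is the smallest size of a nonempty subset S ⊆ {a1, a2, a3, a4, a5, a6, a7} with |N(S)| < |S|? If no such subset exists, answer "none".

A matching saturating every left vertex exists, for instance a1→b3, a2→b2, a3→b6, a4→b9, a5→b8, a6→b7, a7→b5.
By Hall's marriage theorem, this means |N(S)| ≥ |S| for every subset S, so no violating subset exists.

none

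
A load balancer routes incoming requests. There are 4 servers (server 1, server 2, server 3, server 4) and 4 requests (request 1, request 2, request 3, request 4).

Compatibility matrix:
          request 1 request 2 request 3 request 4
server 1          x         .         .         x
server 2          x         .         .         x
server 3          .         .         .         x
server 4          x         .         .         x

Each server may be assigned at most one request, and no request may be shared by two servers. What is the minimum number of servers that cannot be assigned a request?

2

A valid assignment of size 2: server 1-request 1, server 2-request 4.
The set {server 1, server 2, server 3, server 4} has only 2 neighbours ({request 1, request 4}), so by Hall's theorem at most 2 of the 4 servers can be matched.
That matches 2 of the 4, leaving 2 unmatched; no matching can do better.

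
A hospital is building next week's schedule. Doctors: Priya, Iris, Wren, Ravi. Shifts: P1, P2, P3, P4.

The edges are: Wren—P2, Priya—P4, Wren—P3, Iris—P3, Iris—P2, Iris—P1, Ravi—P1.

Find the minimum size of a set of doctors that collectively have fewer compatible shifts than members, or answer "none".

A matching saturating every doctor exists, for instance Priya→P4, Iris→P3, Wren→P2, Ravi→P1.
By Hall's marriage theorem, this means |N(S)| ≥ |S| for every subset S, so no violating subset exists.

none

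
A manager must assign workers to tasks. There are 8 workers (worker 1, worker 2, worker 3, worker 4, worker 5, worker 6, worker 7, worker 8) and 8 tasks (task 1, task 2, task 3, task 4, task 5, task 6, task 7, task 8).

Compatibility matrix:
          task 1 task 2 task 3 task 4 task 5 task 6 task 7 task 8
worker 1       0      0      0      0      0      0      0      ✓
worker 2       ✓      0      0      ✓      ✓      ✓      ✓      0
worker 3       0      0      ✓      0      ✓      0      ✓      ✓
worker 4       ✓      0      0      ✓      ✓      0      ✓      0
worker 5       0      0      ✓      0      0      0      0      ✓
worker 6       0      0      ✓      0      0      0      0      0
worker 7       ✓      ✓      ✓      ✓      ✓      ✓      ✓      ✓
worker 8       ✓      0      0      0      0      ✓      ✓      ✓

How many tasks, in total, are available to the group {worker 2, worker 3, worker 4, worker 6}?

The union of neighbours of {worker 2, worker 3, worker 4, worker 6} is {task 1, task 3, task 4, task 5, task 6, task 7, task 8}, which has 7 elements.
Since |N(S)| = 7 ≥ |S| = 4, Hall's condition holds for this subset.

7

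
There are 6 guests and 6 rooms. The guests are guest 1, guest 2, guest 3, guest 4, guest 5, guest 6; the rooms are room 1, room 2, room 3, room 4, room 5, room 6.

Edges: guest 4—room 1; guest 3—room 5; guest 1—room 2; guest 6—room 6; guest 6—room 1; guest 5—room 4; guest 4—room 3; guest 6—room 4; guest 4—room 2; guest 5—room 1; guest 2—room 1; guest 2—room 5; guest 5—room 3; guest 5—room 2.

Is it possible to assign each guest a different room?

Yes

For example, pair guest 1→room 2, guest 2→room 1, guest 3→room 5, guest 4→room 3, guest 5→room 4, guest 6→room 6.
All 6 guests are covered.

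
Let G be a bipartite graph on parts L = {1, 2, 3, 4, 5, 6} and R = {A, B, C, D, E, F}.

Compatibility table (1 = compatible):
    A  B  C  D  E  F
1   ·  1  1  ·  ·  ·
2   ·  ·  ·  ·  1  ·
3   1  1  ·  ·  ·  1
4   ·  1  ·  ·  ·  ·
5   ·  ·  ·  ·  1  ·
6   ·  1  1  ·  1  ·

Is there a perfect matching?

The set {1, 2, 4, 5, 6} has only 3 neighbours ({B, C, E}), so by Hall's theorem at most 4 of the 6 left vertices can be matched.
Hence no matching covers every left vertex.

No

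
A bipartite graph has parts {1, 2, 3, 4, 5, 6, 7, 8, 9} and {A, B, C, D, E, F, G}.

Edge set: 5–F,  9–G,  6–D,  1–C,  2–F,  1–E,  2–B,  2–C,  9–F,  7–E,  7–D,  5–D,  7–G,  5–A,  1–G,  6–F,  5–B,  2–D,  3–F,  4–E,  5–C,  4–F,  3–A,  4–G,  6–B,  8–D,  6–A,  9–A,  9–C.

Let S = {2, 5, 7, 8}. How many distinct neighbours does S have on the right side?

The union of neighbours of {2, 5, 7, 8} is {A, B, C, D, E, F, G}, which has 7 elements.
Since |N(S)| = 7 ≥ |S| = 4, Hall's condition holds for this subset.

7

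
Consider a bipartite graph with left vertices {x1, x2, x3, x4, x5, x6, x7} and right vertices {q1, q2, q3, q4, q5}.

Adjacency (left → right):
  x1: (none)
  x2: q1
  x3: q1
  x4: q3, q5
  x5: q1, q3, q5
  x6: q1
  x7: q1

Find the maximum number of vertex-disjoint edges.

A valid assignment of size 3: x2-q1, x4-q3, x5-q5.
The set {x1, x2, x3, x6, x7} has only 1 neighbour ({q1}), so by Hall's theorem at most 3 of the 7 left vertices can be matched.

3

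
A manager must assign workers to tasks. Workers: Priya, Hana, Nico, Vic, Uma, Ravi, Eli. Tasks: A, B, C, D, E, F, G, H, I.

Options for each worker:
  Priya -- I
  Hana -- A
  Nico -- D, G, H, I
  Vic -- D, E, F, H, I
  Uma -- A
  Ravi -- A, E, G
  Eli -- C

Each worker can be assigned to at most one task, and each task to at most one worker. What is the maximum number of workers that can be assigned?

6

One maximum matching: Priya→I, Hana→A, Nico→G, Vic→H, Ravi→E, Eli→C.
The set {Hana, Uma} has only 1 neighbour ({A}), so by Hall's theorem at most 6 of the 7 workers can be matched.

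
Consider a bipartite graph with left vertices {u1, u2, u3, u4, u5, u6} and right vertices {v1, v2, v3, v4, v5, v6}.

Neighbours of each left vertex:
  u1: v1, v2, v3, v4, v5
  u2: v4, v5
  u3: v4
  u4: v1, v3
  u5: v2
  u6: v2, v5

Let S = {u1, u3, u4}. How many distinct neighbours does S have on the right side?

The union of neighbours of {u1, u3, u4} is {v1, v2, v3, v4, v5}, which has 5 elements.
Since |N(S)| = 5 ≥ |S| = 3, Hall's condition holds for this subset.

5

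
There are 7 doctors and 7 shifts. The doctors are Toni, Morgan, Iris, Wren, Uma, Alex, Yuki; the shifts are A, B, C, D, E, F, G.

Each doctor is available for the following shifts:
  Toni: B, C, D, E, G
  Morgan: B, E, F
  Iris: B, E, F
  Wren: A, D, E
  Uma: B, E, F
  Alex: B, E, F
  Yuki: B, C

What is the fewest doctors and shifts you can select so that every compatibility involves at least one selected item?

6

{Toni, Wren, Yuki, B, E, F} is a vertex cover of size 6: every edge has an endpoint in this set.
No smaller cover exists because Toni–G, Morgan–E, Iris–F, Wren–D, Uma–B, Yuki–C is a matching of size 6, and a cover must include an endpoint of each of these disjoint edges (König's theorem).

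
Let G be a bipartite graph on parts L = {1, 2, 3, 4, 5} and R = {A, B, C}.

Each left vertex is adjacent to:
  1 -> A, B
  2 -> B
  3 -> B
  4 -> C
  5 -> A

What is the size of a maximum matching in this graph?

3

A valid assignment of size 3: 1-A, 2-B, 4-C.
The set {1, 2, 3, 5} has only 2 neighbours ({A, B}), so by Hall's theorem at most 3 of the 5 left vertices can be matched.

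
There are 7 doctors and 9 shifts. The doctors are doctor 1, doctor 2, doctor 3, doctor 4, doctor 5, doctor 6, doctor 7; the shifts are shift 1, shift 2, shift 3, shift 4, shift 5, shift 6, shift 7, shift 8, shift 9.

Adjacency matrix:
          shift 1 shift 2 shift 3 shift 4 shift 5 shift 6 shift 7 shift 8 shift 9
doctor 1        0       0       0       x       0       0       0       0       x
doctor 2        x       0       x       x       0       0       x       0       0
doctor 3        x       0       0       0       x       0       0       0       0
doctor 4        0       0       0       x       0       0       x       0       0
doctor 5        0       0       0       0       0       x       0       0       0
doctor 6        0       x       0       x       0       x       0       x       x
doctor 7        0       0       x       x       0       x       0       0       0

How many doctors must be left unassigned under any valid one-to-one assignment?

One maximum matching: doctor 1–shift 9, doctor 2–shift 4, doctor 3–shift 5, doctor 4–shift 7, doctor 5–shift 6, doctor 6–shift 8, doctor 7–shift 3.
All 7 doctors are matched, so no larger matching exists.
That matches 7 of the 7, leaving 0 unmatched; no matching can do better.

0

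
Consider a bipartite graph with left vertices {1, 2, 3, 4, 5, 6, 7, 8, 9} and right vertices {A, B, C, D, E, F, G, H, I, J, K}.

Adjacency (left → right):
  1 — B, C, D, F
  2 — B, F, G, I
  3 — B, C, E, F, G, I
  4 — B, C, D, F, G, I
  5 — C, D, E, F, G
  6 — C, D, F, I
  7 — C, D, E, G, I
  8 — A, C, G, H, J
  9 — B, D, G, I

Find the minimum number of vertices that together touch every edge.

{8, B, C, D, E, F, G, I} is a vertex cover of size 8: every edge has an endpoint in this set.
No smaller cover exists because 1–D, 2–F, 3–I, 4–B, 5–E, 6–C, 7–G, 8–J is a matching of size 8, and a cover must include an endpoint of each of these disjoint edges (König's theorem).

8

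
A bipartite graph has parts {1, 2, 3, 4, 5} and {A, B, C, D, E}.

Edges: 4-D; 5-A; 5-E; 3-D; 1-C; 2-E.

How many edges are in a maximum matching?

One maximum matching: 1–C, 2–E, 3–D, 5–A.
The set {3, 4} has only 1 neighbour ({D}), so by Hall's theorem at most 4 of the 5 left vertices can be matched.

4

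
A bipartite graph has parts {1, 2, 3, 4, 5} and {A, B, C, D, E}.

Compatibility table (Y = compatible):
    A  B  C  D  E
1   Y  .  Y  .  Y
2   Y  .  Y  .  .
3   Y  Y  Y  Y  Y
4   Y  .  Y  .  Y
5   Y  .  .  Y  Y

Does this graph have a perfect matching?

Yes

One maximum matching: 1-C, 2-A, 3-B, 4-E, 5-D.
All 5 left vertices are covered.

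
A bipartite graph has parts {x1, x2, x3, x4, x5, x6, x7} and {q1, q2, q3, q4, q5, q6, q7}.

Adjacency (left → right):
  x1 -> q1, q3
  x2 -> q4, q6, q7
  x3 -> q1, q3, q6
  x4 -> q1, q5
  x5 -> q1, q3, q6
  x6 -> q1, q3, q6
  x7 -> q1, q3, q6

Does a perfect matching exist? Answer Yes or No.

No

The set {x1, x3, x5, x6, x7} has only 3 neighbours ({q1, q3, q6}), so by Hall's theorem at most 5 of the 7 left vertices can be matched.
Hence no matching covers every left vertex.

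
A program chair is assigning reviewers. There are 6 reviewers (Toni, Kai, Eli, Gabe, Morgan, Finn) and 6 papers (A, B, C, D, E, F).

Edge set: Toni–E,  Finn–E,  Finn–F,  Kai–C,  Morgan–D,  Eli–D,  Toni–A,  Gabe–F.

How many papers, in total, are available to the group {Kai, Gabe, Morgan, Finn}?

The union of neighbours of {Kai, Gabe, Morgan, Finn} is {C, D, E, F}, which has 4 elements.
Since |N(S)| = 4 ≥ |S| = 4, Hall's condition holds for this subset.

4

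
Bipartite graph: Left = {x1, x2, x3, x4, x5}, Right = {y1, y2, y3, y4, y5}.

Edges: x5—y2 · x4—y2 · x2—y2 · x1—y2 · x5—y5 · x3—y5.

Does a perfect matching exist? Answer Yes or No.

The set {x1, x2, x3, x4, x5} has only 2 neighbours ({y2, y5}), so by Hall's theorem at most 2 of the 5 left vertices can be matched.
Hence no matching covers every left vertex.

No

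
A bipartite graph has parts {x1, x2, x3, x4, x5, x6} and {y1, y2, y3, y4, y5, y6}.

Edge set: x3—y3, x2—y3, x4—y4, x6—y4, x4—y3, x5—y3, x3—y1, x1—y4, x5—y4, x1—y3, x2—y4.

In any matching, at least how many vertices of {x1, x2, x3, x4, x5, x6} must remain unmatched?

A valid assignment of size 3: x1-y4, x2-y3, x3-y1.
The set {x1, x2, x4, x5, x6} has only 2 neighbours ({y3, y4}), so by Hall's theorem at most 3 of the 6 left vertices can be matched.
That matches 3 of the 6, leaving 3 unmatched; no matching can do better.

3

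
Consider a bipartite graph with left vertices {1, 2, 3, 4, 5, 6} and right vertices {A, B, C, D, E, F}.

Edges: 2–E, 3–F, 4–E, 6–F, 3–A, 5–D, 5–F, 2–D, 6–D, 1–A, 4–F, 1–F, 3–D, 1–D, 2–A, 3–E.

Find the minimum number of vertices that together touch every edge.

{A, D, E, F} is a vertex cover of size 4: every edge has an endpoint in this set.
No smaller cover exists because 1–F, 2–A, 3–D, 4–E is a matching of size 4, and a cover must include an endpoint of each of these disjoint edges (König's theorem).

4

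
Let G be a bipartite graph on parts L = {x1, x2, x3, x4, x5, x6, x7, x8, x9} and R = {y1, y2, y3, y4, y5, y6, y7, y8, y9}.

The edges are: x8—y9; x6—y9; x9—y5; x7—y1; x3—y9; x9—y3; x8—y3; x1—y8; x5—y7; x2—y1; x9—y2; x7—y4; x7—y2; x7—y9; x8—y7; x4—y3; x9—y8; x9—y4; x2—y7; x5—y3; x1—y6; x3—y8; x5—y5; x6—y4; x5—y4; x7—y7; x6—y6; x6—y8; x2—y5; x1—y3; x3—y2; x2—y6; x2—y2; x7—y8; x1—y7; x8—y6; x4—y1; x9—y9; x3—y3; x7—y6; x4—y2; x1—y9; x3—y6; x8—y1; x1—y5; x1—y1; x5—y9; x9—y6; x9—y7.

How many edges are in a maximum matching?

9

For example, pair x1–y1, x2–y5, x3–y9, x4–y2, x5–y3, x6–y8, x7–y4, x8–y7, x9–y6.
All 9 left vertices are matched, so no larger matching exists.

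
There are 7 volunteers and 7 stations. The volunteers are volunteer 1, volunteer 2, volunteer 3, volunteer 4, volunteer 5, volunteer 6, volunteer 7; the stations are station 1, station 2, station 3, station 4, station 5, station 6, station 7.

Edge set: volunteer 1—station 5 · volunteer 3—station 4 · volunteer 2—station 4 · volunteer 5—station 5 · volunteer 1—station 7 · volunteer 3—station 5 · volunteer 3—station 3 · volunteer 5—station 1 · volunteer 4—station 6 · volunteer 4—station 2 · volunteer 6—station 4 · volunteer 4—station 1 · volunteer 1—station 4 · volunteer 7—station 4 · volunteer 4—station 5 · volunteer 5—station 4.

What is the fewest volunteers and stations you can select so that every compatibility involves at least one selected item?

5

A maximum matching has 5 edges (e.g. volunteer 1–station 7, volunteer 2–station 4, volunteer 3–station 3, volunteer 4–station 2, volunteer 5–station 1).
By König's theorem the minimum vertex cover has the same size. One such cover is {volunteer 1, volunteer 3, volunteer 4, volunteer 5, station 4}.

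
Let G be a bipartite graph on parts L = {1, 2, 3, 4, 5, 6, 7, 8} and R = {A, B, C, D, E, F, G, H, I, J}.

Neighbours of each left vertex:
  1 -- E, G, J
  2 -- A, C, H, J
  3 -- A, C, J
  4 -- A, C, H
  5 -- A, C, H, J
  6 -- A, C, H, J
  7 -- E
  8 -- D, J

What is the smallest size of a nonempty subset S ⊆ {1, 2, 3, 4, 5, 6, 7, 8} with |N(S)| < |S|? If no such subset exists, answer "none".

5

Take S = {2, 3, 4, 5, 6}. Its neighbourhood is {A, C, H, J}, so |N(S)| = 4 < |S| = 5.
Every subset of size less than 5 has at least as many neighbours as members, so 5 is the minimum.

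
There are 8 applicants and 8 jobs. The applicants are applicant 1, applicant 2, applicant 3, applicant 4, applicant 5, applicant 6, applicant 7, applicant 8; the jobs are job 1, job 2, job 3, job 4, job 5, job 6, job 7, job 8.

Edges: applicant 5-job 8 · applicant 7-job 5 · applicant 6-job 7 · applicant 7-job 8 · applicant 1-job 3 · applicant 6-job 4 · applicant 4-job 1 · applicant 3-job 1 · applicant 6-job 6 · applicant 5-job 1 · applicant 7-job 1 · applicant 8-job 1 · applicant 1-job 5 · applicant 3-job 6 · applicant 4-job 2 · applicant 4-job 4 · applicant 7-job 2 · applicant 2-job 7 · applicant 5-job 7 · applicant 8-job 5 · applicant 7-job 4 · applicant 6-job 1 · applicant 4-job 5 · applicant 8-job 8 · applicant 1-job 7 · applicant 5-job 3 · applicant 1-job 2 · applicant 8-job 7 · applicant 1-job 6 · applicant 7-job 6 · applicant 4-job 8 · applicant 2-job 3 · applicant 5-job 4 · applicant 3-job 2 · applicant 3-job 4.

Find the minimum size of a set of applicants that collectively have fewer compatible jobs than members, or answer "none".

A matching saturating every applicant exists, for instance applicant 1→job 5, applicant 2→job 3, applicant 3→job 2, applicant 4→job 8, applicant 5→job 7, applicant 6→job 6, applicant 7→job 4, applicant 8→job 1.
By Hall's marriage theorem, this means |N(S)| ≥ |S| for every subset S, so no violating subset exists.

none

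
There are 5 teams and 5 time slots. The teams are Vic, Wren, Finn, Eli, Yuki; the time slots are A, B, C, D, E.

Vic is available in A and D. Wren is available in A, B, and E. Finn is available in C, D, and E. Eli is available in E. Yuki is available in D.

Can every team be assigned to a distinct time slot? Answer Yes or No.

Yes

A valid assignment of size 5: Vic-A, Wren-B, Finn-C, Eli-E, Yuki-D.
All 5 teams are covered.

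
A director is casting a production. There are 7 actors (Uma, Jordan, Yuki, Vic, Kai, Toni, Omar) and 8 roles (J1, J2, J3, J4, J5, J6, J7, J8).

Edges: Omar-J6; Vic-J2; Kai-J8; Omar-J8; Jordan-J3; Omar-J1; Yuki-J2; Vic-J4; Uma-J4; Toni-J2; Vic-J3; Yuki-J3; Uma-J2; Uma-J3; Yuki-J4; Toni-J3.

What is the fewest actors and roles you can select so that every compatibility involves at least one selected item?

5

A maximum matching has 5 edges (e.g. Uma–J4, Jordan–J3, Yuki–J2, Kai–J8, Omar–J6).
By König's theorem the minimum vertex cover has the same size. One such cover is {Kai, Omar, J2, J3, J4}.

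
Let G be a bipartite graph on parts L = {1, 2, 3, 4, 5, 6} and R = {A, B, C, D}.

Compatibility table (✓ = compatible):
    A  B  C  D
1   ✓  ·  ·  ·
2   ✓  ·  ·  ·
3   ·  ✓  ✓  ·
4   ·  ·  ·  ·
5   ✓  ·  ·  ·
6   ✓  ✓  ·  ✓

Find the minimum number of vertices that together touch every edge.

3

A maximum matching has 3 edges (e.g. 1–A, 3–C, 6–B).
By König's theorem the minimum vertex cover has the same size. One such cover is {3, 6, A}.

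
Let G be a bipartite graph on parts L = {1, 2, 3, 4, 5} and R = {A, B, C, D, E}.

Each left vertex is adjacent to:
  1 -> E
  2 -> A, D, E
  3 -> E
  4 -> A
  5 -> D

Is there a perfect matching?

No

The set {1, 2, 3, 4, 5} has only 3 neighbours ({A, D, E}), so by Hall's theorem at most 3 of the 5 left vertices can be matched.
Hence no matching covers every left vertex.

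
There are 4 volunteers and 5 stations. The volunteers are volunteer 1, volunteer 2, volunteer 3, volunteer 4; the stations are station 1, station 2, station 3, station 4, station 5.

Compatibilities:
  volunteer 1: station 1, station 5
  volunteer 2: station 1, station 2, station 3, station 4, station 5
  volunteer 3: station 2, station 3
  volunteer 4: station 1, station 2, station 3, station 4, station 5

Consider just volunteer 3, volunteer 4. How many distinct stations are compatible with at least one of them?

5

The union of neighbours of {volunteer 3, volunteer 4} is {station 1, station 2, station 3, station 4, station 5}, which has 5 elements.
Since |N(S)| = 5 ≥ |S| = 2, Hall's condition holds for this subset.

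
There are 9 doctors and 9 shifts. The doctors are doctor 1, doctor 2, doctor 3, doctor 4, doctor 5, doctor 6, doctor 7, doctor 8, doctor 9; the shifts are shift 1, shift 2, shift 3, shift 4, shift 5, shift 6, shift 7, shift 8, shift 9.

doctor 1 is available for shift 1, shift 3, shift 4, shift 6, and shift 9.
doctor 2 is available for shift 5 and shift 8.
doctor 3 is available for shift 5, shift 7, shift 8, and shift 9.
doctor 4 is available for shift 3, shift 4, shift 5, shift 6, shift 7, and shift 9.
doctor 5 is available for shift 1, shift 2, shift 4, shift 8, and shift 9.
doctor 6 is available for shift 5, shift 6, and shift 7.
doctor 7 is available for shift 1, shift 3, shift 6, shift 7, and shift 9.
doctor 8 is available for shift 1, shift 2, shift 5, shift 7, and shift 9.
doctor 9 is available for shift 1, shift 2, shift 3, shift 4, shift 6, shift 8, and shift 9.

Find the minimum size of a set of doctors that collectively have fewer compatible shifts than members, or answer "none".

none

A matching saturating every doctor exists, for instance doctor 1→shift 1, doctor 2→shift 8, doctor 3→shift 9, doctor 4→shift 4, doctor 5→shift 2, doctor 6→shift 5, doctor 7→shift 3, doctor 8→shift 7, doctor 9→shift 6.
By Hall's marriage theorem, this means |N(S)| ≥ |S| for every subset S, so no violating subset exists.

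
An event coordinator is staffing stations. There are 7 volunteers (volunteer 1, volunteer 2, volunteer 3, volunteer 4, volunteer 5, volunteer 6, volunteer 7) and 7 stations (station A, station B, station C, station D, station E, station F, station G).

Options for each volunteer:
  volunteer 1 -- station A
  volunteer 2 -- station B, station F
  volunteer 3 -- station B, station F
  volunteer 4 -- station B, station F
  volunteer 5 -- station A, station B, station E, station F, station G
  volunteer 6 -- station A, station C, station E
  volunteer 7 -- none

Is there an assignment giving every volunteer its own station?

The set {volunteer 2, volunteer 3, volunteer 4, volunteer 7} has only 2 neighbours ({station B, station F}), so by Hall's theorem at most 5 of the 7 volunteers can be matched.
Hence no matching covers every volunteer.

No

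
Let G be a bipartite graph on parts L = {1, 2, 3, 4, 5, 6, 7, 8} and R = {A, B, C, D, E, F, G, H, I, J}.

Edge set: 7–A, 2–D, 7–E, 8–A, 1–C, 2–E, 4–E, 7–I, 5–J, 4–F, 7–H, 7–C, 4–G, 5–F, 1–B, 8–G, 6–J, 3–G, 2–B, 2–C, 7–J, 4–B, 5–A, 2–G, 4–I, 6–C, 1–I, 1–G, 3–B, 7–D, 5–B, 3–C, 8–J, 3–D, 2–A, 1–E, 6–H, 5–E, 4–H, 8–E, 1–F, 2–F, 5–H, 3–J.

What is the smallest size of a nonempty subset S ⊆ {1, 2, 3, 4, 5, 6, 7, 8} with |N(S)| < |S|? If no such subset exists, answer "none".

A matching saturating every left vertex exists, for instance 1→G, 2→A, 3→D, 4→B, 5→J, 6→C, 7→H, 8→E.
By Hall's marriage theorem, this means |N(S)| ≥ |S| for every subset S, so no violating subset exists.

none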